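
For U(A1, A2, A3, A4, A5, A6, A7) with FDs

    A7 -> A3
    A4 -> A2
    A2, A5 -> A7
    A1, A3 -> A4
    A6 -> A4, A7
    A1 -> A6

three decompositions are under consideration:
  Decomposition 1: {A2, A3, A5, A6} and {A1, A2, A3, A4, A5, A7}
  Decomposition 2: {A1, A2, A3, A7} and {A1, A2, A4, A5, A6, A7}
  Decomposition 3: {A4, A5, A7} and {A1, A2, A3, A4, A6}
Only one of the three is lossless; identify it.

Decomposition 2

Decomposition 1: common = {A2, A3, A5}, closure = {A2, A3, A5, A7} → lossy.
Decomposition 2: common = {A1, A2, A7}, closure = {A1, A2, A3, A4, A6, A7} → lossless.
Decomposition 3: common = {A4}, closure = {A2, A4} → lossy.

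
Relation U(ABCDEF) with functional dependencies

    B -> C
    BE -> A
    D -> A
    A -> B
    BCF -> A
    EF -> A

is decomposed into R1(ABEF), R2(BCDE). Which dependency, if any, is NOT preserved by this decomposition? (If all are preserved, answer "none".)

D -> A

Check D → A: no single fragment contains all of {AD}, and the restricted closure of {D} across the fragments never reaches {A}.
B → C is preserved.
BE → A is preserved.
A → B is preserved.
BCF → A is preserved.
EF → A is preserved.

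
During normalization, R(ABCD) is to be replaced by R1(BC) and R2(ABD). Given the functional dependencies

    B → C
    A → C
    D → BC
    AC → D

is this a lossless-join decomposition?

Common attributes: R1 ∩ R2 = {B}.
Closure of {B}: B → C applies, adding C. So (B)⁺ = {BC}.
This closure contains every attribute of R1, so R1 ∩ R2 → R1. The join is lossless.

Yes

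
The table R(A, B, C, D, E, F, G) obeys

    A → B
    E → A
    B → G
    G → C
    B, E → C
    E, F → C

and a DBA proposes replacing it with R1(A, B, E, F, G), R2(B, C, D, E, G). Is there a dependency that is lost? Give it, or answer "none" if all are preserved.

none

A → B lies within R1.
E → A lies within R1.
B → G lies within R1.
G → C lies within R2.
B, E → C lies within R2.
E, F → C: restricted closure across fragments reaches C.
Every dependency is enforceable on the fragments, so the decomposition is dependency-preserving.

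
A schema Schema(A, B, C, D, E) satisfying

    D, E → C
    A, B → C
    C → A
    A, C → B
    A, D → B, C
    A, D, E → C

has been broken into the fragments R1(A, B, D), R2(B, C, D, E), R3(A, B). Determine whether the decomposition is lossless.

No

Chase test. Columns are A, B, C, D, E; row i has aⱼ where attribute j ∈ Ri, else bᵢⱼ.
Initial tableau (one row per fragment):
  row 1: a1 a2 b13 a4 b15
  row 2: b21 a2 a3 a4 a5
  row 3: a1 a2 b33 b34 b35
Rows 1 and 3 agree on A, B; apply A, B→C and equate their C entries.
No row becomes fully distinguished — the join is lossy.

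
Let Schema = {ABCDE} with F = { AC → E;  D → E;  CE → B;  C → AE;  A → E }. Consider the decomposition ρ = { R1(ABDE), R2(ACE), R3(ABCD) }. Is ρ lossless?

Chase test. Columns are ABCDE; row i has aⱼ where attribute j ∈ Ri, else bᵢⱼ.
Initial tableau (one row per fragment):
  row 1: a1 a2 b13 a4 a5
  row 2: a1 b22 a3 b24 a5
  row 3: a1 a2 a3 a4 b35
Rows 2 and 3 agree on AC; apply AC→E and equate their E entries.
Rows 2 and 3 agree on CE; apply CE→B and equate their B entries.
Row 3 is now all distinguished symbols — the join is lossless.

Yes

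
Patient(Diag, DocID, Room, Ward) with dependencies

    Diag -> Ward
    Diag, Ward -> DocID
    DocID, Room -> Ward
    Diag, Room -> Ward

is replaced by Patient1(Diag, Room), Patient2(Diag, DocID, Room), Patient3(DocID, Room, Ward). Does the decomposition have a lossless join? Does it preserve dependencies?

Lossless test (chase): Rows 1 and 2 agree on Diag; apply Diag→Ward and equate their Ward entries. Rows 1 and 2 agree on Diag, Ward; apply Diag, Ward→DocID and equate their DocID entries. Rows 1 and 3 agree on DocID, Room; apply DocID, Room→Ward and equate their Ward entries. Row 1 is now all distinguished symbols — the join is lossless.
Dependency preservation: the restricted closure of {Diag} across the fragments never reaches {Ward}, so Diag → Ward cannot be enforced without a join — not preserved.

lossless but not dependency-preserving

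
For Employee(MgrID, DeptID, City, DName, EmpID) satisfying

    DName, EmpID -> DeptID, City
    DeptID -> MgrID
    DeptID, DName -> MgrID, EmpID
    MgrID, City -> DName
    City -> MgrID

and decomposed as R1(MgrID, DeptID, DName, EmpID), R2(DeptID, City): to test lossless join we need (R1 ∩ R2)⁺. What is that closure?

MgrID, DeptID

R1 ∩ R2 = {DeptID}.
DeptID → MgrID applies, adding MgrID
Closure: {MgrID, DeptID}.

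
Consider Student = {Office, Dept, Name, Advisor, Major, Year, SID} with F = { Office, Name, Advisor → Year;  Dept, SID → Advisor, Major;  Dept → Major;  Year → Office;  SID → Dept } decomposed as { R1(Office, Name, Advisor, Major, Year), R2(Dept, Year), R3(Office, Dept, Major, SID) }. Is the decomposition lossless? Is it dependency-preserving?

lossy and not dependency-preserving

Lossless test (chase): Rows 2 and 3 agree on Dept; apply Dept→Major and equate their Major entries. Rows 1 and 2 agree on Year; apply Year→Office and equate their Office entries. No row becomes fully distinguished — the join is lossy.
Dependency preservation: the restricted closure of {Dept, SID} across the fragments never reaches {Advisor, Major}, so Dept, SID → Advisor, Major cannot be enforced without a join — not preserved.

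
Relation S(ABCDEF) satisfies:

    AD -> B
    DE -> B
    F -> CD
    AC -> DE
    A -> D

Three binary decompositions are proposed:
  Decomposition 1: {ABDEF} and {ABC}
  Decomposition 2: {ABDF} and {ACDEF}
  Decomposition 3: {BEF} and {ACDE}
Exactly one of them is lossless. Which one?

Decomposition 2

Decomposition 1: common = {AB}, closure = {ABD} → lossy.
Decomposition 2: common = {ADF}, closure = {ABCDEF} → lossless.
Decomposition 3: common = {E}, closure = {E} → lossy.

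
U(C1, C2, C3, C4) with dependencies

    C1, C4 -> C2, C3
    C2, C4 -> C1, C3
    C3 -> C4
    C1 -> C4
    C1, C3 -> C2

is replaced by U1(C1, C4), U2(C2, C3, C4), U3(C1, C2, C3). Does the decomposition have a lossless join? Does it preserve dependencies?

Lossless test (chase): Rows 2 and 3 agree on C3; apply C3→C4 and equate their C4 entries. Rows 1 and 3 agree on C1, C4; apply C1, C4→C2, C3 and equate their C2, C3 entries. Rows 1 and 2 agree on C2, C4; apply C2, C4→C1, C3 and equate their C1, C3 entries. Row 1 is now all distinguished symbols — the join is lossless.
Dependency preservation: C1, C4 → C2, C3; C2, C4 → C1, C3 are not contained in any single fragment, but the restricted closure of each left-hand side across the fragments still reaches the right-hand side; the remaining FDs each lie inside some fragment. All dependencies are preserved.

lossless and dependency-preserving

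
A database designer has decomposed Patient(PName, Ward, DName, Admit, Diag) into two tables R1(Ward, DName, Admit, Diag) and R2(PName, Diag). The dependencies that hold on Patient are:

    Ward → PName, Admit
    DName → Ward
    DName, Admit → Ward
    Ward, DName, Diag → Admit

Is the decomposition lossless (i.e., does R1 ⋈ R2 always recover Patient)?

No

Common attributes: R1 ∩ R2 = {Diag}.
No dependency enlarges {Diag}, so (Diag)⁺ = {Diag}.
The closure contains neither all of R1 = {Ward, DName, Admit, Diag} nor all of R2 = {PName, Diag}, so the common attributes are not a superkey of either fragment. The join is lossy.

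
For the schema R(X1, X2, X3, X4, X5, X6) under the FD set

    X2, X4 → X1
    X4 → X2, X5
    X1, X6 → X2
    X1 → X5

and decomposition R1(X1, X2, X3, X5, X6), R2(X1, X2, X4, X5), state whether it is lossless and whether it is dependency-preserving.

lossy but dependency-preserving

Lossless test: (X1, X2, X5)⁺ = {X1, X2, X5}, which is a superkey of neither fragment — lossy.
Dependency preservation: every FD's attributes lie within a single fragment, so each can be enforced locally — preserved.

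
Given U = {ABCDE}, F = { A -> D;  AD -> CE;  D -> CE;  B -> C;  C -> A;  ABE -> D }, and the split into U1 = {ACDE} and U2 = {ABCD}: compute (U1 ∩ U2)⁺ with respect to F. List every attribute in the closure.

U1 ∩ U2 = {ACD}.
AD → CE applies, adding E
Closure: {ACDE}.

ACDE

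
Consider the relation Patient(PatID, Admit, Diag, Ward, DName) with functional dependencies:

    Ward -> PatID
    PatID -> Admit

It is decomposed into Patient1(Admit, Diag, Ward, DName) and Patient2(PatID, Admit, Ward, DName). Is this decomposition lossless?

Yes

Common attributes: Patient1 ∩ Patient2 = {Admit, Ward, DName}.
Closure of {Admit, Ward, DName}: Ward → PatID applies, adding PatID. So (Admit, Ward, DName)⁺ = {PatID, Admit, Ward, DName}.
This closure contains every attribute of Patient2, so Patient1 ∩ Patient2 → Patient2. The join is lossless.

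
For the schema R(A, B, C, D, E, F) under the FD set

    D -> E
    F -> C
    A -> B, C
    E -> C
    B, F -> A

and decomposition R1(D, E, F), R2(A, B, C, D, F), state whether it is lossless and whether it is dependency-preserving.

Lossless test: (D, F)⁺ = {C, D, E, F}, which contains all of one fragment — lossless.
Dependency preservation: the restricted closure of {E} across the fragments never reaches {C}, so E → C cannot be enforced without a join — not preserved.

lossless but not dependency-preserving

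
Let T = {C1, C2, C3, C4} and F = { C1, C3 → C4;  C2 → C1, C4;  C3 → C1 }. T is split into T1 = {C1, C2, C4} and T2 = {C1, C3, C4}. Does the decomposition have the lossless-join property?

Common attributes: T1 ∩ T2 = {C1, C4}.
No dependency enlarges {C1, C4}, so (C1, C4)⁺ = {C1, C4}.
The closure contains neither all of T1 = {C1, C2, C4} nor all of T2 = {C1, C3, C4}, so the common attributes are not a superkey of either fragment. The join is lossy.

No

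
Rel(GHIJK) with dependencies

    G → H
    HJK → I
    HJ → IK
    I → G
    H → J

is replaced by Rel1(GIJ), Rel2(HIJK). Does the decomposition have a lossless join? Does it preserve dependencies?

lossless and dependency-preserving

Lossless test: (IJ)⁺ = {GHIJK}, which contains all of one fragment — lossless.
Dependency preservation: G → H is not contained in any single fragment, but the restricted closure of its left-hand side across the fragments still reaches the right-hand side; the remaining FDs each lie inside some fragment. All dependencies are preserved.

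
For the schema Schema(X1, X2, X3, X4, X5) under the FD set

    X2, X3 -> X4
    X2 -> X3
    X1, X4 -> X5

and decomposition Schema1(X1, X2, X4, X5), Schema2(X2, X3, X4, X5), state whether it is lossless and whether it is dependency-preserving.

Lossless test: (X2, X4, X5)⁺ = {X2, X3, X4, X5}, which contains all of one fragment — lossless.
Dependency preservation: every FD's attributes lie within a single fragment, so each can be enforced locally — preserved.

lossless and dependency-preserving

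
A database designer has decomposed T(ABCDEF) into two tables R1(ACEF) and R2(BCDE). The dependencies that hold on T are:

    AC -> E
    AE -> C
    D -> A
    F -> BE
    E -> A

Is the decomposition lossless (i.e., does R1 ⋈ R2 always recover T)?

Common attributes: R1 ∩ R2 = {CE}.
Closure of {CE}: E → A applies, adding A. So (CE)⁺ = {ACE}.
The closure contains neither all of R1 = {ACEF} nor all of R2 = {BCDE}, so the common attributes are not a superkey of either fragment. The join is lossy.

No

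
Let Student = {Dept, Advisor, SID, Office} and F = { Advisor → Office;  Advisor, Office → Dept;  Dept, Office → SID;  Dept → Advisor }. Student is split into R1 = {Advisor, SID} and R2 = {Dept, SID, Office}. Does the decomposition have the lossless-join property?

Common attributes: R1 ∩ R2 = {SID}.
No dependency enlarges {SID}, so (SID)⁺ = {SID}.
The closure contains neither all of R1 = {Advisor, SID} nor all of R2 = {Dept, SID, Office}, so the common attributes are not a superkey of either fragment. The join is lossy.

No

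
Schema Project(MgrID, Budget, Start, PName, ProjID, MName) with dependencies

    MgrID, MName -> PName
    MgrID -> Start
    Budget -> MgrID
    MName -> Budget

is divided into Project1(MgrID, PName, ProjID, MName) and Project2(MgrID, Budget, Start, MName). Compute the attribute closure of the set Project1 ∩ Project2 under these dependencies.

MgrID, Budget, Start, PName, MName

Project1 ∩ Project2 = {MgrID, MName}.
MgrID, MName → PName applies, adding PName
MgrID → Start applies, adding Start
MName → Budget applies, adding Budget
Closure: {MgrID, Budget, Start, PName, MName}.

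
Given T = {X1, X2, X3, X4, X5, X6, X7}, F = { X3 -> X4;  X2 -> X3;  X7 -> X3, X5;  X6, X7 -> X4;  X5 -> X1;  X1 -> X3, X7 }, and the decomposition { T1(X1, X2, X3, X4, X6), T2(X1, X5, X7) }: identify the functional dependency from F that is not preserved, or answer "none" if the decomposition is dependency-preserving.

X3 → X4 lies within T1.
X2 → X3 lies within T1.
X7 → X3, X5: restricted closure across fragments reaches X3, X5.
X6, X7 → X4: restricted closure across fragments reaches X4.
X5 → X1 lies within T2.
X1 → X3, X7: restricted closure across fragments reaches X3, X7.
Every dependency is enforceable on the fragments, so the decomposition is dependency-preserving.

none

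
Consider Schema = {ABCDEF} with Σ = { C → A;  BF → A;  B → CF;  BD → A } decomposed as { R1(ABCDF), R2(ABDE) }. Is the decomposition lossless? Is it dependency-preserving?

lossless and dependency-preserving

Lossless test: (ABD)⁺ = {ABCDF}, which contains all of one fragment — lossless.
Dependency preservation: every FD's attributes lie within a single fragment, so each can be enforced locally — preserved.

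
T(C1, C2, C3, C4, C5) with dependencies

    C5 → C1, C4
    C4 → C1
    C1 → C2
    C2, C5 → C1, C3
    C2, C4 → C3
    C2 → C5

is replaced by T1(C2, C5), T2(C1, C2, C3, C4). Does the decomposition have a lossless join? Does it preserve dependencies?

Lossless test: (C2)⁺ = {C1, C2, C3, C4, C5}, which contains all of one fragment — lossless.
Dependency preservation: C5 → C1, C4; C2, C5 → C1, C3 are not contained in any single fragment, but the restricted closure of each left-hand side across the fragments still reaches the right-hand side; the remaining FDs each lie inside some fragment. All dependencies are preserved.

lossless and dependency-preserving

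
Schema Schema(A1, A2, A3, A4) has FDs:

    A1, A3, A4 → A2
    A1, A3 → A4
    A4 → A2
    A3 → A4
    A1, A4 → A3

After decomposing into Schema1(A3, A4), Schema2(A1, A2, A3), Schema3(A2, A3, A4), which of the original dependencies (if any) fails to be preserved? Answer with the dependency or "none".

A1, A4 → A3

Check A1, A4 → A3: no single fragment contains all of {A1, A3, A4}, and the restricted closure of {A1, A4} across the fragments never reaches {A3}.
A1, A3, A4 → A2 is preserved.
A1, A3 → A4 is preserved.
A4 → A2 is preserved.
A3 → A4 is preserved.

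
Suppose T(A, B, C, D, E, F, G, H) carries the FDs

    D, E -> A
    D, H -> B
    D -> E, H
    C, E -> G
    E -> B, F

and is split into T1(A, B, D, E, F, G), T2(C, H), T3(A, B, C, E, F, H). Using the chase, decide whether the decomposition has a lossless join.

Chase test. Columns are A, B, C, D, E, F, G, H; row i has aⱼ where attribute j ∈ Ti, else bᵢⱼ.
Initial tableau (one row per fragment):
  row 1: a1 a2 b13 a4 a5 a6 a7 b18
  row 2: b21 b22 a3 b24 b25 b26 b27 a8
  row 3: a1 a2 a3 b34 a5 a6 b37 a8
No row becomes fully distinguished — the join is lossy.

No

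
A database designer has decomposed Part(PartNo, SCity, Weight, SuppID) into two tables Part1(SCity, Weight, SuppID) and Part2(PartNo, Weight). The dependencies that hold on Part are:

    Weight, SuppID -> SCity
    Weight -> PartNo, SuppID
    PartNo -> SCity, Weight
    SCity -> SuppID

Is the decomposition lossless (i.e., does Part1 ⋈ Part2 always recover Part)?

Yes

Common attributes: Part1 ∩ Part2 = {Weight}.
Closure of {Weight}: Weight → PartNo, SuppID applies, adding PartNo, SuppID; PartNo → SCity, Weight applies, adding SCity. So (Weight)⁺ = {PartNo, SCity, Weight, SuppID}.
This closure contains every attribute of Part1, so Part1 ∩ Part2 → Part1. The join is lossless.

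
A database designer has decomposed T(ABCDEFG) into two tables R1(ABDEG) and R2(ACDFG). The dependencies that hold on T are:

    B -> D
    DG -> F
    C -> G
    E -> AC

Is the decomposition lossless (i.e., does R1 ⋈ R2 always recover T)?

Common attributes: R1 ∩ R2 = {ADG}.
Closure of {ADG}: DG → F applies, adding F. So (ADG)⁺ = {ADFG}.
The closure contains neither all of R1 = {ABDEG} nor all of R2 = {ACDFG}, so the common attributes are not a superkey of either fragment. The join is lossy.

No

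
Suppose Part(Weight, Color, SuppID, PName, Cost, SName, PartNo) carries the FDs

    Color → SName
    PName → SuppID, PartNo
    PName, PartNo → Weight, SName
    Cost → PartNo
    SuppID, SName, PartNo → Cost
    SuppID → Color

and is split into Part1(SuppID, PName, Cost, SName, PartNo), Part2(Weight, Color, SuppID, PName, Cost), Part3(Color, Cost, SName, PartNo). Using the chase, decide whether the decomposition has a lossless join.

Chase test. Columns are Weight, Color, SuppID, PName, Cost, SName, PartNo; row i has aⱼ where attribute j ∈ Parti, else bᵢⱼ.
Initial tableau (one row per fragment):
  row 1: b11 b12 a3 a4 a5 a6 a7
  row 2: a1 a2 a3 a4 a5 b26 b27
  row 3: b31 a2 b33 b34 a5 a6 a7
Rows 2 and 3 agree on Color; apply Color→SName and equate their SName entries.
Rows 1 and 2 agree on PName; apply PName→SuppID, PartNo and equate their SuppID, PartNo entries.
Rows 1 and 2 agree on PName, PartNo; apply PName, PartNo→Weight, SName and equate their Weight, SName entries.
Rows 1 and 2 agree on SuppID; apply SuppID→Color and equate their Color entries.
Row 1 is now all distinguished symbols — the join is lossless.

Yes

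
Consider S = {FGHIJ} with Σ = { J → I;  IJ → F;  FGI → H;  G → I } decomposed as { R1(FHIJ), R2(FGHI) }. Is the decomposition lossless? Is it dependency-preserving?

Lossless test: (FHI)⁺ = {FHI}, which is a superkey of neither fragment — lossy.
Dependency preservation: every FD's attributes lie within a single fragment, so each can be enforced locally — preserved.

lossy but dependency-preserving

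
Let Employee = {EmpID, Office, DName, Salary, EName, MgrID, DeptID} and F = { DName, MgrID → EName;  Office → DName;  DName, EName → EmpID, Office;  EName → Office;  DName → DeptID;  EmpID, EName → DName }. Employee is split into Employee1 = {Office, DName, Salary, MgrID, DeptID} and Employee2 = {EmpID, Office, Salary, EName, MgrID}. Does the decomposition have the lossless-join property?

Common attributes: Employee1 ∩ Employee2 = {Office, Salary, MgrID}.
Closure of {Office, Salary, MgrID}: Office → DName applies, adding DName; DName → DeptID applies, adding DeptID; DName, MgrID → EName applies, adding EName; DName, EName → EmpID, Office applies, adding EmpID. So (Office, Salary, MgrID)⁺ = {EmpID, Office, DName, Salary, EName, MgrID, DeptID}.
This closure contains every attribute of Employee1, so Employee1 ∩ Employee2 → Employee1. The join is lossless.

Yes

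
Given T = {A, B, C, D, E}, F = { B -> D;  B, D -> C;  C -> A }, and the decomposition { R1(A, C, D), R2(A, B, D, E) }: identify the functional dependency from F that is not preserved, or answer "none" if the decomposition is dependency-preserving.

Check B, D → C: no single fragment contains all of {B, C, D}, and the restricted closure of {B, D} across the fragments never reaches {C}.
B → D is preserved.
C → A is preserved.

B, D -> C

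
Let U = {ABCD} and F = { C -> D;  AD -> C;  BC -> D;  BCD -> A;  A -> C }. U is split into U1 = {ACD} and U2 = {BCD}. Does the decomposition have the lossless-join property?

No

Common attributes: U1 ∩ U2 = {CD}.
No dependency enlarges {CD}, so (CD)⁺ = {CD}.
The closure contains neither all of U1 = {ACD} nor all of U2 = {BCD}, so the common attributes are not a superkey of either fragment. The join is lossy.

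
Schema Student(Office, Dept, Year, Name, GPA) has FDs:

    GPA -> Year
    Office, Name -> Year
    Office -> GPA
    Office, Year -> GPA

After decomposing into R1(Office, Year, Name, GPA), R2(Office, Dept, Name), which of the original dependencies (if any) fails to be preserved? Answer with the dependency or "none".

GPA → Year lies within R1.
Office, Name → Year lies within R1.
Office → GPA lies within R1.
Office, Year → GPA lies within R1.
Every dependency is enforceable on the fragments, so the decomposition is dependency-preserving.

none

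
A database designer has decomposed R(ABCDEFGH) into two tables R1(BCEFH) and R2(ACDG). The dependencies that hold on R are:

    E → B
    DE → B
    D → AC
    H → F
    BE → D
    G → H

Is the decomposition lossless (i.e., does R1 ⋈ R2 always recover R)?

No

Common attributes: R1 ∩ R2 = {C}.
No dependency enlarges {C}, so (C)⁺ = {C}.
The closure contains neither all of R1 = {BCEFH} nor all of R2 = {ACDG}, so the common attributes are not a superkey of either fragment. The join is lossy.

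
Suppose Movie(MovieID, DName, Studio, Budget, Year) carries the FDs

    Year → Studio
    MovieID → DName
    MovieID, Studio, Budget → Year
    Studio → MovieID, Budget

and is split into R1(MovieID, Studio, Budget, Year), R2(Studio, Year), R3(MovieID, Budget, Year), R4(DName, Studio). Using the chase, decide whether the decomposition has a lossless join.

Chase test. Columns are MovieID, DName, Studio, Budget, Year; row i has aⱼ where attribute j ∈ Ri, else bᵢⱼ.
Initial tableau (one row per fragment):
  row 1: a1 b12 a3 a4 a5
  row 2: b21 b22 a3 b24 a5
  row 3: a1 b32 b33 a4 a5
  row 4: b41 a2 a3 b44 b45
Rows 1 and 3 agree on Year; apply Year→Studio and equate their Studio entries.
Rows 1 and 3 agree on MovieID; apply MovieID→DName and equate their DName entries.
Rows 1 and 2 agree on Studio; apply Studio→MovieID, Budget and equate their MovieID, Budget entries.
Rows 1 and 4 agree on Studio; apply Studio→MovieID, Budget and equate their MovieID, Budget entries.
Rows 1 and 2 agree on MovieID; apply MovieID→DName and equate their DName entries.
Rows 1 and 4 agree on MovieID; apply MovieID→DName and equate their DName entries.
Rows 1 and 4 agree on MovieID, Studio, Budget; apply MovieID, Studio, Budget→Year and equate their Year entries.
Row 1 is now all distinguished symbols — the join is lossless.

Yes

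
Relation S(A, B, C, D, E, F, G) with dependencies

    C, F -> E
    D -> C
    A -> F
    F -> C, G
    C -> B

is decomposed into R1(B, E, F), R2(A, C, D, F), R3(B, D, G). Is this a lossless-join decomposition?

Chase test. Columns are A, B, C, D, E, F, G; row i has aⱼ where attribute j ∈ Ri, else bᵢⱼ.
Initial tableau (one row per fragment):
  row 1: b11 a2 b13 b14 a5 a6 b17
  row 2: a1 b22 a3 a4 b25 a6 b27
  row 3: b31 a2 b33 a4 b35 b36 a7
Rows 2 and 3 agree on D; apply D→C and equate their C entries.
Rows 1 and 2 agree on F; apply F→C, G and equate their C, G entries.
Rows 1 and 2 agree on C; apply C→B and equate their B entries.
Rows 1 and 2 agree on C, F; apply C, F→E and equate their E entries.
No row becomes fully distinguished — the join is lossy.

No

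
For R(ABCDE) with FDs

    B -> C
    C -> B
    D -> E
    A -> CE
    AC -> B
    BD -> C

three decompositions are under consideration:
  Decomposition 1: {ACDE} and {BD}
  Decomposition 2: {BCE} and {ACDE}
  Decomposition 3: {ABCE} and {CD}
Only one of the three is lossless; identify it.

Decomposition 1: common = {D}, closure = {DE} → lossy.
Decomposition 2: common = {CE}, closure = {BCE} → lossless.
Decomposition 3: common = {C}, closure = {BC} → lossy.

Decomposition 2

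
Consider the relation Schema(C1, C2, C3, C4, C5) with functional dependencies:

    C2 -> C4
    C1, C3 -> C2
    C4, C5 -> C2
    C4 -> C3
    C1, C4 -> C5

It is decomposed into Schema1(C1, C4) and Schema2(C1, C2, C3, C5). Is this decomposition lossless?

No

Common attributes: Schema1 ∩ Schema2 = {C1}.
No dependency enlarges {C1}, so (C1)⁺ = {C1}.
The closure contains neither all of Schema1 = {C1, C4} nor all of Schema2 = {C1, C2, C3, C5}, so the common attributes are not a superkey of either fragment. The join is lossy.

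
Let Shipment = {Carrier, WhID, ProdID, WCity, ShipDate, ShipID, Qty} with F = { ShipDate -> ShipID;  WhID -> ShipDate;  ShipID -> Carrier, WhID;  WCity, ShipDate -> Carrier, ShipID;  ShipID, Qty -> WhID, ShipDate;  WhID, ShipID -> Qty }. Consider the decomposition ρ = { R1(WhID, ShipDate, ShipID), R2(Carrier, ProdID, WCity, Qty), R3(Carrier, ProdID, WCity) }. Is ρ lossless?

No

Chase test. Columns are Carrier, WhID, ProdID, WCity, ShipDate, ShipID, Qty; row i has aⱼ where attribute j ∈ Ri, else bᵢⱼ.
Initial tableau (one row per fragment):
  row 1: b11 a2 b13 b14 a5 a6 b17
  row 2: a1 b22 a3 a4 b25 b26 a7
  row 3: a1 b32 a3 a4 b35 b36 b37
No row becomes fully distinguished — the join is lossy.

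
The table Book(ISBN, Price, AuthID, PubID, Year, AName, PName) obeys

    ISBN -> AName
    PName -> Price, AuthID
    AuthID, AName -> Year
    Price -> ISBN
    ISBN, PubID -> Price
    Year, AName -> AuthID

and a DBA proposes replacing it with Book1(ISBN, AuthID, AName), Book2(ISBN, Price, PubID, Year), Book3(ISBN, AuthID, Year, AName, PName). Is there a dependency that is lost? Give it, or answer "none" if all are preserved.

Check PName → Price, AuthID: no single fragment contains all of {Price, AuthID, PName}, and the restricted closure of {PName} across the fragments never reaches {Price, AuthID}.
ISBN → AName is preserved.
AuthID, AName → Year is preserved.
Price → ISBN is preserved.
ISBN, PubID → Price is preserved.
Year, AName → AuthID is preserved.

PName -> Price, AuthID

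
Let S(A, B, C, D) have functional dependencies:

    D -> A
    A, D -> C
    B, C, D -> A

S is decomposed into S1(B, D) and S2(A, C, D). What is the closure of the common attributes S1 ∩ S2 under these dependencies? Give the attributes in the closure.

S1 ∩ S2 = {D}.
D → A applies, adding A
A, D → C applies, adding C
Closure: {A, C, D}.

A, C, D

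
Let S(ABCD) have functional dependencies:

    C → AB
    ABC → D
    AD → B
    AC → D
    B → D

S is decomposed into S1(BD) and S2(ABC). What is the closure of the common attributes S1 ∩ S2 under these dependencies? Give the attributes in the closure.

S1 ∩ S2 = {B}.
B → D applies, adding D
Closure: {BD}.

BD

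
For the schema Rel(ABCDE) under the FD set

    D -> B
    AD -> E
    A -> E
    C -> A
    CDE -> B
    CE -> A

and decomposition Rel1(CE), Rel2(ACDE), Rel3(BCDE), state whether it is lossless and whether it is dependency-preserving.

lossless and dependency-preserving

Lossless test (chase): Rows 2 and 3 agree on D; apply D→B and equate their B entries. Rows 1 and 2 agree on C; apply C→A and equate their A entries. Rows 1 and 3 agree on C; apply C→A and equate their A entries. Row 2 is now all distinguished symbols — the join is lossless.
Dependency preservation: every FD's attributes lie within a single fragment, so each can be enforced locally — preserved.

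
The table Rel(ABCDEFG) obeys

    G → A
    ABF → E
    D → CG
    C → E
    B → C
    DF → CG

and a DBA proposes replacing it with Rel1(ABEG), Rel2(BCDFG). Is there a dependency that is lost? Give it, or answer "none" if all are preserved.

Check C → E: no single fragment contains all of {CE}, and the restricted closure of {C} across the fragments never reaches {E}.
G → A is preserved.
ABF → E is preserved.
D → CG is preserved.
B → C is preserved.
DF → CG is preserved.

C → E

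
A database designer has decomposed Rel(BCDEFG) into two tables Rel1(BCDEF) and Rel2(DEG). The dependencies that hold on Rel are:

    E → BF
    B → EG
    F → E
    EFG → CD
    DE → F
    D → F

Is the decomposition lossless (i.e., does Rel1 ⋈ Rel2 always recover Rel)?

Yes

Common attributes: Rel1 ∩ Rel2 = {DE}.
Closure of {DE}: E → BF applies, adding BF; B → EG applies, adding G; EFG → CD applies, adding C. So (DE)⁺ = {BCDEFG}.
This closure contains every attribute of Rel1, so Rel1 ∩ Rel2 → Rel1. The join is lossless.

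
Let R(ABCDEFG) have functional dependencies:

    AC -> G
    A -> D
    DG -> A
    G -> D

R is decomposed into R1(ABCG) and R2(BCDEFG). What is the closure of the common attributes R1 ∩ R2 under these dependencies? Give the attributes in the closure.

ABCDG

R1 ∩ R2 = {BCG}.
G → D applies, adding D
DG → A applies, adding A
Closure: {ABCDG}.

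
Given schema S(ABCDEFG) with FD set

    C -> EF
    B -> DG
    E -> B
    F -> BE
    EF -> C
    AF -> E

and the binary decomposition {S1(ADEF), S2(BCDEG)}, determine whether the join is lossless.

Common attributes: S1 ∩ S2 = {DE}.
Closure of {DE}: E → B applies, adding B; B → DG applies, adding G. So (DE)⁺ = {BDEG}.
The closure contains neither all of S1 = {ADEF} nor all of S2 = {BCDEG}, so the common attributes are not a superkey of either fragment. The join is lossy.

No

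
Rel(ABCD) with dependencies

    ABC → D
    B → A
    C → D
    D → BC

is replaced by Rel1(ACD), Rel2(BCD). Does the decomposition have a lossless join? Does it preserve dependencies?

Lossless test: (CD)⁺ = {ABCD}, which contains all of one fragment — lossless.
Dependency preservation: the restricted closure of {B} across the fragments never reaches {A}, so B → A cannot be enforced without a join — not preserved.

lossless but not dependency-preserving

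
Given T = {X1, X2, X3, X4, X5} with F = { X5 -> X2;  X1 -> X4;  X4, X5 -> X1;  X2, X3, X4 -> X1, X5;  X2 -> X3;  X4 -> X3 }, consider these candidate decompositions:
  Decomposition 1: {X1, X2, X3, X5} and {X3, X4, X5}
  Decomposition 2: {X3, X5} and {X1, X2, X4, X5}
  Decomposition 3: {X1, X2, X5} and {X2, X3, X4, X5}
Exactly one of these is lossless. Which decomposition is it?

Decomposition 2

Decomposition 1: common = {X3, X5}, closure = {X2, X3, X5} → lossy.
Decomposition 2: common = {X5}, closure = {X2, X3, X5} → lossless.
Decomposition 3: common = {X2, X5}, closure = {X2, X3, X5} → lossy.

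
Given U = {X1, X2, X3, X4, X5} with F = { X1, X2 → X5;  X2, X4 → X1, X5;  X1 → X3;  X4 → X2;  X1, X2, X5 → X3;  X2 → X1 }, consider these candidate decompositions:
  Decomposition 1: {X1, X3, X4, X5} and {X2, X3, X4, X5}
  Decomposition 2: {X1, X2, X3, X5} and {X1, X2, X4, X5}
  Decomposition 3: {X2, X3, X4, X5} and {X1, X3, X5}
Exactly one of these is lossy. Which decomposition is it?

Decomposition 1: common = {X3, X4, X5}, closure = {X1, X2, X3, X4, X5} → lossless.
Decomposition 2: common = {X1, X2, X5}, closure = {X1, X2, X3, X5} → lossless.
Decomposition 3: common = {X3, X5}, closure = {X3, X5} → lossy.

Decomposition 3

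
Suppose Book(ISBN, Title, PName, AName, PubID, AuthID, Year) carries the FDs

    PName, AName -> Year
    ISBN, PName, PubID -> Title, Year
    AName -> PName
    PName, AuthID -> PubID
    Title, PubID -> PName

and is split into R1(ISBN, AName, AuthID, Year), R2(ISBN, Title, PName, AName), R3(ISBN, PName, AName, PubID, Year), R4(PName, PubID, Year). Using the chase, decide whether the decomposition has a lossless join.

No

Chase test. Columns are ISBN, Title, PName, AName, PubID, AuthID, Year; row i has aⱼ where attribute j ∈ Ri, else bᵢⱼ.
Initial tableau (one row per fragment):
  row 1: a1 b12 b13 a4 b15 a6 a7
  row 2: a1 a2 a3 a4 b25 b26 b27
  row 3: a1 b32 a3 a4 a5 b36 a7
  row 4: b41 b42 a3 b44 a5 b46 a7
Rows 2 and 3 agree on PName, AName; apply PName, AName→Year and equate their Year entries.
Rows 1 and 2 agree on AName; apply AName→PName and equate their PName entries.
No row becomes fully distinguished — the join is lossy.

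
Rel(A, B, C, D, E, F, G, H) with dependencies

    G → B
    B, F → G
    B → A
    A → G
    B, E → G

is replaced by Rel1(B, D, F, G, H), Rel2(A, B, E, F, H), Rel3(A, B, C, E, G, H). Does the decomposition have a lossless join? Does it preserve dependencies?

Lossless test (chase): Rows 1 and 2 agree on B, F; apply B, F→G and equate their G entries. Rows 1 and 2 agree on B; apply B→A and equate their A entries. No row becomes fully distinguished — the join is lossy.
Dependency preservation: every FD's attributes lie within a single fragment, so each can be enforced locally — preserved.

lossy but dependency-preserving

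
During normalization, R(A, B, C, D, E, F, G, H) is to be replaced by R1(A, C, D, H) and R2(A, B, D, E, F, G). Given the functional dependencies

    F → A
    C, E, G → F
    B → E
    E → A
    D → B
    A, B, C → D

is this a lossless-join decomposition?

Common attributes: R1 ∩ R2 = {A, D}.
Closure of {A, D}: D → B applies, adding B; B → E applies, adding E. So (A, D)⁺ = {A, B, D, E}.
The closure contains neither all of R1 = {A, C, D, H} nor all of R2 = {A, B, D, E, F, G}, so the common attributes are not a superkey of either fragment. The join is lossy.

No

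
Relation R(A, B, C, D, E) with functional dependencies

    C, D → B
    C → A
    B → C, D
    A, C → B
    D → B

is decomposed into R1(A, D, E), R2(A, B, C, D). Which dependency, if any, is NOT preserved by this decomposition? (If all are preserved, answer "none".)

C, D → B lies within R2.
C → A lies within R2.
B → C, D lies within R2.
A, C → B lies within R2.
D → B lies within R2.
Every dependency is enforceable on the fragments, so the decomposition is dependency-preserving.

none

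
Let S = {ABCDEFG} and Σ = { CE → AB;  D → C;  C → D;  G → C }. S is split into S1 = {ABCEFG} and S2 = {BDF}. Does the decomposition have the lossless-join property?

No

Common attributes: S1 ∩ S2 = {BF}.
No dependency enlarges {BF}, so (BF)⁺ = {BF}.
The closure contains neither all of S1 = {ABCEFG} nor all of S2 = {BDF}, so the common attributes are not a superkey of either fragment. The join is lossy.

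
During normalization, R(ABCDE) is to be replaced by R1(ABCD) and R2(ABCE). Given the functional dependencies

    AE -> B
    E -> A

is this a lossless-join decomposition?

No

Common attributes: R1 ∩ R2 = {ABC}.
No dependency enlarges {ABC}, so (ABC)⁺ = {ABC}.
The closure contains neither all of R1 = {ABCD} nor all of R2 = {ABCE}, so the common attributes are not a superkey of either fragment. The join is lossy.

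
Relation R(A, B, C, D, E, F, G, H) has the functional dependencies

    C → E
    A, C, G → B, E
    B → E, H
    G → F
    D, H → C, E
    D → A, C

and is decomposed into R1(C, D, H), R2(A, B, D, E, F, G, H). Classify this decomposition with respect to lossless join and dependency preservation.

Lossless test: (D, H)⁺ = {A, C, D, E, H}, which contains all of one fragment — lossless.
Dependency preservation: the restricted closure of {C} across the fragments never reaches {E}, so C → E cannot be enforced without a join — not preserved.

lossless but not dependency-preserving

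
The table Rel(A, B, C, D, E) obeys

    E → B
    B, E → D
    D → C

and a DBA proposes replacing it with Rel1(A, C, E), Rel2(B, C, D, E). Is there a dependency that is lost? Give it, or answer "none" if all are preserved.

none

E → B lies within Rel2.
B, E → D lies within Rel2.
D → C lies within Rel2.
Every dependency is enforceable on the fragments, so the decomposition is dependency-preserving.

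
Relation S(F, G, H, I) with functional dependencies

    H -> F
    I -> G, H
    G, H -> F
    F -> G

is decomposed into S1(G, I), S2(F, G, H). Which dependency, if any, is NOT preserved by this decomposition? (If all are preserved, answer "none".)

I -> G, H

Check I → G, H: no single fragment contains all of {G, H, I}, and the restricted closure of {I} across the fragments never reaches {G, H}.
H → F is preserved.
G, H → F is preserved.
F → G is preserved.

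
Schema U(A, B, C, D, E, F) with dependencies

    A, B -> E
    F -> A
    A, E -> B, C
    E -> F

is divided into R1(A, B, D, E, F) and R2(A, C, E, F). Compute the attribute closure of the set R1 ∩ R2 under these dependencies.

R1 ∩ R2 = {A, E, F}.
A, E → B, C applies, adding B, C
Closure: {A, B, C, E, F}.

A, B, C, E, F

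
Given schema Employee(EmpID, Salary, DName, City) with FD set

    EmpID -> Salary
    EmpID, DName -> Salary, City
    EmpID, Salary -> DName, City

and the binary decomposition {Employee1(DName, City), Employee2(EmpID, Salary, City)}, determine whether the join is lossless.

Common attributes: Employee1 ∩ Employee2 = {City}.
No dependency enlarges {City}, so (City)⁺ = {City}.
The closure contains neither all of Employee1 = {DName, City} nor all of Employee2 = {EmpID, Salary, City}, so the common attributes are not a superkey of either fragment. The join is lossy.

No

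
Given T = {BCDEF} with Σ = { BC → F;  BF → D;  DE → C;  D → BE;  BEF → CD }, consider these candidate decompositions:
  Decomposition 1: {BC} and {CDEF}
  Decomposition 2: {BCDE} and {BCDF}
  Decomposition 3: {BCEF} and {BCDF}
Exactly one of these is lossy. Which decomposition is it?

Decomposition 1

Decomposition 1: common = {C}, closure = {C} → lossy.
Decomposition 2: common = {BCD}, closure = {BCDEF} → lossless.
Decomposition 3: common = {BCF}, closure = {BCDEF} → lossless.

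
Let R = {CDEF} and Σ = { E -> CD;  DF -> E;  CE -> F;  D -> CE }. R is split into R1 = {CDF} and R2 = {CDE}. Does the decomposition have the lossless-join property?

Yes

Common attributes: R1 ∩ R2 = {CD}.
Closure of {CD}: D → CE applies, adding E; CE → F applies, adding F. So (CD)⁺ = {CDEF}.
This closure contains every attribute of R1, so R1 ∩ R2 → R1. The join is lossless.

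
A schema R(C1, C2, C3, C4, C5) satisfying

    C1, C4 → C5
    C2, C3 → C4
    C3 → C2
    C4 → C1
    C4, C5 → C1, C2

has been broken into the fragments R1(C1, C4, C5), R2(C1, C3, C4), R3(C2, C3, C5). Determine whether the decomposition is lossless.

Chase test. Columns are C1, C2, C3, C4, C5; row i has aⱼ where attribute j ∈ Ri, else bᵢⱼ.
Initial tableau (one row per fragment):
  row 1: a1 b12 b13 a4 a5
  row 2: a1 b22 a3 a4 b25
  row 3: b31 a2 a3 b34 a5
Rows 1 and 2 agree on C1, C4; apply C1, C4→C5 and equate their C5 entries.
Rows 2 and 3 agree on C3; apply C3→C2 and equate their C2 entries.
Rows 1 and 2 agree on C4, C5; apply C4, C5→C1, C2 and equate their C1, C2 entries.
Rows 2 and 3 agree on C2, C3; apply C2, C3→C4 and equate their C4 entries.
Rows 1 and 3 agree on C4; apply C4→C1 and equate their C1 entries.
Row 2 is now all distinguished symbols — the join is lossless.

Yes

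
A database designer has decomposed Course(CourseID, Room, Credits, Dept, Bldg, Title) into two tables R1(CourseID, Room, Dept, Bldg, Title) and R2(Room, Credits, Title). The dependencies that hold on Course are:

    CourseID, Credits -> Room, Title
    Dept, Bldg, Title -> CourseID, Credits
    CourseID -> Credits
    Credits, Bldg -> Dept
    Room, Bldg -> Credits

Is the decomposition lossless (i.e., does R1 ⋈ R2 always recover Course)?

Common attributes: R1 ∩ R2 = {Room, Title}.
No dependency enlarges {Room, Title}, so (Room, Title)⁺ = {Room, Title}.
The closure contains neither all of R1 = {CourseID, Room, Dept, Bldg, Title} nor all of R2 = {Room, Credits, Title}, so the common attributes are not a superkey of either fragment. The join is lossy.

No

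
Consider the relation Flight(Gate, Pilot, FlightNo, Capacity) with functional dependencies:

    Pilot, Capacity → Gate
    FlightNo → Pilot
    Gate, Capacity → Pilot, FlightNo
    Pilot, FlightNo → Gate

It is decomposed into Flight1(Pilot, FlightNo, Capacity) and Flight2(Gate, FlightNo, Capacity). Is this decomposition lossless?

Common attributes: Flight1 ∩ Flight2 = {FlightNo, Capacity}.
Closure of {FlightNo, Capacity}: FlightNo → Pilot applies, adding Pilot; Pilot, FlightNo → Gate applies, adding Gate. So (FlightNo, Capacity)⁺ = {Gate, Pilot, FlightNo, Capacity}.
This closure contains every attribute of Flight1, so Flight1 ∩ Flight2 → Flight1. The join is lossless.

Yes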